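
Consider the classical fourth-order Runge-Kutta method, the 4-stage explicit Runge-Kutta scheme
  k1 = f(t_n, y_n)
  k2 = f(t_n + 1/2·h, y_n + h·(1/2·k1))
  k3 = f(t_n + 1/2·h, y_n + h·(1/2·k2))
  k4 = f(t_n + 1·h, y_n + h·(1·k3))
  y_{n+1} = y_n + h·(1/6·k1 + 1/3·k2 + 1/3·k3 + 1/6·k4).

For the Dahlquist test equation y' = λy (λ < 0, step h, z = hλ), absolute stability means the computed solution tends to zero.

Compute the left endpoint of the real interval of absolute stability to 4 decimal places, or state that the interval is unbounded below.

z* = -2.7853.

On y'=λy, z=hλ:
  order 4, 4-stage ⇒ R(z)=1+z+z^2/2+z^3/6+z^4/24
  (e.g. R(-1.67)=0.27229, |R|=0.27229)

Solve |R(x)|<1 on ℝ⁻.
x=-1.67: |R|=0.2723
|R(-3.12)|=1.6336 |R(-2.82)|=1.0536 |R(-2.66)|=0.8270
Bisect:
  x_lo=-3.5257 |R|=2.8235  x_hi=-0.1537 |R|=0.8575
  mid=-1.83971 |R|=0.29209 →hi
  mid=-2.68272 |R|=0.85604 →hi
  mid=-3.10422 |R|=1.59740 →lo
  mid=-2.89347 |R|=1.17572 →lo
  mid=-2.78809 |R|=1.00423 →lo
  mid=-2.73540 |R|=0.92735 →hi
  mid=-2.76175 |R|=0.96508 →hi
  mid=-2.77492 |R|=0.98447 →hi
  ...
  [-2.78542,-2.78521] ⇒ x*=-2.7853
Stable set (-2.7853, 0).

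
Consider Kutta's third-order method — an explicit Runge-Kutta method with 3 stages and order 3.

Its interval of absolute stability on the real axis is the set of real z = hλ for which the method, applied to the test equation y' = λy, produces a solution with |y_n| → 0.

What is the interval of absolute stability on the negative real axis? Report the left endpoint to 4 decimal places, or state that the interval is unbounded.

Test eqn y'=λy, z=hλ:
  order 3, 3-stage ⇒ R(z)=1+z+z^2/2+z^3/6
  (e.g. R(-0.37)=0.69001, |R|=0.69001)

Need |R(x)|<1, x<0.
x=-0.37: |R|=0.6900
|R(-2.83)|=1.6031 |R(-2.56)|=1.0794 |R(-1.27)|=0.1951
Bisect:
  x_lo=-3.0651 |R|=2.1671  x_hi=-0.3674 |R|=0.6918
  mid=-1.71626 |R|=0.08604 →hi
  mid=-2.39070 |R|=0.81030 →hi
  mid=-2.72792 |R|=1.39047 →lo
  mid=-2.55931 |R|=1.07822 →lo
  mid=-2.47501 |R|=0.93902 →hi
  mid=-2.51716 |R|=1.00727 →lo
  mid=-2.49608 |R|=0.97281 →hi
  mid=-2.50662 |R|=0.98996 →hi
  mid=-2.51189 |R|=0.99859 →hi
  mid=-2.51452 |R|=1.00293 →lo
  ...
  [-2.51288,-2.51271] ⇒ x*=-2.5127
Stable set (-2.5127, 0).

(-2.5127, 0).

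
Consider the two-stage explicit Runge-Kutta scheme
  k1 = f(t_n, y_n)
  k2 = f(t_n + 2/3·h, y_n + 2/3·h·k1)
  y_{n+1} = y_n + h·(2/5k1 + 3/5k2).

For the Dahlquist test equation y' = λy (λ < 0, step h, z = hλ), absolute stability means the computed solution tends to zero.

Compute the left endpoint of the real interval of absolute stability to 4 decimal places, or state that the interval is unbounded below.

Set f=λy, z=hλ:
  k1=λy_n ⇒ h·k1=z·y_n;  k2=λ(1+2/3z)y_n ⇒ h·k2=z(1+2/3z)y_n
  y_{n+1}/y_n = 1 + 2/5z + 3/5z(1+2/3z) = 1 + z + 2/5z²
  so R(z) = 1 + z + 2/5z².

Solve |R(x)|<1 on ℝ⁻.
x=-1.61: |R|=0.4268
R=1: x+2/5x²=0 ⇒ x=−5/2=-2.5000; min R=1−1/(4·2/5)=0.3750>−1
Confirm numerically:
  x=-2.413: |R|=0.91603 <1
  x=-2.232: |R|=0.76073 <1
  x=-1.585: |R|=0.41989 <1
  x=-1.026: |R|=0.39507 <1
  x=-2.992: |R|=1.58883 >1
  x=-2.986: |R|=1.58048 >1
  x=-2.788: |R|=1.32118 >1
Stable set (-2.5000, 0).

left endpoint -2.5000.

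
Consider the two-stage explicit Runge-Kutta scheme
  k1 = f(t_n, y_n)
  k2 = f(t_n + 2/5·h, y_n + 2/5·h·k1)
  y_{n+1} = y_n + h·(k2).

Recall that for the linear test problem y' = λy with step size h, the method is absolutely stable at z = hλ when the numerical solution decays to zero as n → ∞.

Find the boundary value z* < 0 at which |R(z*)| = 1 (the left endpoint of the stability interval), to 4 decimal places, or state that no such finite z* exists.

left endpoint -2.5000.

Set f=λy, z=hλ:
  k1=λy_n ⇒ h·k1=z·y_n;  k2=λ(1+2/5z)y_n ⇒ h·k2=z(1+2/5z)y_n
  y_{n+1}/y_n = 1 + z(1+2/5z) = 1 + z + 2/5z²
  ⇒ R(z) = 1 + z + 2/5z².

Find x<0 with |R(x)|<1.
x=-1.39: |R|=0.3828
R=1: x+2/5x²=0 ⇒ x=−5/2=-2.5000; min R=1−1/(4·2/5)=0.3750>−1
Confirm numerically:
  x=-2.355: |R|=0.86341 <1
  x=-1.742: |R|=0.47183 <1
  x=-1.004: |R|=0.39921 <1
  x=-2.973: |R|=1.56249 >1
  x=-2.920: |R|=1.49056 >1
  x=-2.629: |R|=1.13566 >1
Interval (-2.5000, 0).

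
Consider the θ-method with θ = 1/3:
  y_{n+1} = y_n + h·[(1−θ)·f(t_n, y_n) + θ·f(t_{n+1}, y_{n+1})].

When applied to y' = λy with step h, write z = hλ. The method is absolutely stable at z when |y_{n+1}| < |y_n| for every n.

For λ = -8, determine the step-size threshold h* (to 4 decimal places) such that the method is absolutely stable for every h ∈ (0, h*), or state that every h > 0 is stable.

(-6.0000,0); λ=-8 ⇒ h* = (6)/8 = 0.7500.

Set f=λy, z=hλ:
  y_{n+1} = y_n + z·[2/3·y_n + 1/3·y_{n+1}] ⇒ (1 − 1/3z)y_{n+1} = (1 + 2/3z)y_n
  Hence R(z) = (1 + 2/3z)/(1 − 1/3z).

Need |R(x)|<1, x<0.
x=-1.53: |R|=0.0132
R=−1: 1+2/3x = −1+1/3x ⇒ -1/3x=2 ⇒ x=2/(-1/3)=-6.0000
Confirm numerically:
  x=-5.447: |R|=0.93453 <1
  x=-3.035: |R|=0.50870 <1
  x=-2.687: |R|=0.41744 <1
  x=-2.404: |R|=0.33457 <1
  x=-6.471: |R|=1.04973 >1
  x=-6.043: |R|=1.00476 >1
So |R|<1 on (-6.0000, 0).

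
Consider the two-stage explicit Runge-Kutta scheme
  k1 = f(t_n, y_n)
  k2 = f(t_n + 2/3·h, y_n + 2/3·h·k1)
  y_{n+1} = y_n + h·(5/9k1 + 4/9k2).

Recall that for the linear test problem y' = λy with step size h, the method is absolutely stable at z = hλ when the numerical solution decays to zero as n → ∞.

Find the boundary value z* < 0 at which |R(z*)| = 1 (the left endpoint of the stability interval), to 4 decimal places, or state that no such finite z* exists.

z* = -3.3750.

With y'=λy (z=hλ):
  k1=λy_n ⇒ h·k1=z·y_n;  k2=λ(1+2/3z)y_n ⇒ h·k2=z(1+2/3z)y_n
  y_{n+1}/y_n = 1 + 5/9z + 4/9z(1+2/3z) = 1 + z + 8/27z²
  R(z) = 1 + z + 8/27z².

Need |R(x)|<1, x<0.
x=-0.36: |R|=0.6784
R=1: x+8/27x²=0 ⇒ x=−27/8=-3.3750; min R=1−1/(4·8/27)=0.1562>−1
Confirm numerically:
  x=-2.503: |R|=0.35330 <1
  x=-2.347: |R|=0.28512 <1
  x=-2.179: |R|=0.22783 <1
  x=-1.697: |R|=0.15628 <1
  x=-3.855: |R|=1.54827 >1
  x=-3.777: |R|=1.44988 >1
  x=-3.747: |R|=1.41300 >1
Interval (-3.3750, 0).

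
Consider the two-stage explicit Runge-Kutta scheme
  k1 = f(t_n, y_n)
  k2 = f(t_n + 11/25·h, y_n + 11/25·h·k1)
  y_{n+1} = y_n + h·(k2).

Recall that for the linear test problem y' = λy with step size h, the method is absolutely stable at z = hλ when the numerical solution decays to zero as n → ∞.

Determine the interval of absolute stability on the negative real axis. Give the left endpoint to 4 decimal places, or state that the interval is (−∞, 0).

Set f=λy, z=hλ:
  k1=λy_n ⇒ h·k1=z·y_n;  k2=λ(1+11/25z)y_n ⇒ h·k2=z(1+11/25z)y_n
  y_{n+1}/y_n = 1 + z(1+11/25z) = 1 + z + 11/25z²
  so R(z) = 1 + z + 11/25z².

Find x<0 with |R(x)|<1.
x=-0.55: |R|=0.5831
R=1: x+11/25x²=0 ⇒ x=−25/11=-2.2727; min R=1−1/(4·11/25)=0.4318>−1
Confirm numerically:
  x=-2.071: |R|=0.81618 <1
  x=-1.957: |R|=0.72813 <1
  x=-1.289: |R|=0.44207 <1
  x=-2.795: |R|=1.64229 >1
  x=-2.782: |R|=1.62339 >1
Interval (-2.2727, 0).

(-2.2727, 0).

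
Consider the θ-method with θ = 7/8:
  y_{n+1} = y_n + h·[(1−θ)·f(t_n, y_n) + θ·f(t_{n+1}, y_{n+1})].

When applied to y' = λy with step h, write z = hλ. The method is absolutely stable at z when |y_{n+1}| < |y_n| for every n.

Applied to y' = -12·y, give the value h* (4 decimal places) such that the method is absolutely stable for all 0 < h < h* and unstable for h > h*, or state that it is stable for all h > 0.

unbounded; (−∞, 0). Any h>0 works for λ=-12.

Test eqn y'=λy, z=hλ:
  y_{n+1} = y_n + z·[1/8·y_n + 7/8·y_{n+1}] ⇒ (1 − 7/8z)y_{n+1} = (1 + 1/8z)y_n
  ⇒ R(z) = (1 + 1/8z)/(1 − 7/8z).

Find x<0 with |R(x)|<1.
x=-1.74: |R|=0.3102
x=-2: |R|=0.2727
x=-10: |R|=0.0256
x=-100: |R|=0.1299
θ=7/8≥1/2 ⇒ |1+1/8x|<|1−7/8x| ∀x<0 ⇒ stable on all of ℝ⁻.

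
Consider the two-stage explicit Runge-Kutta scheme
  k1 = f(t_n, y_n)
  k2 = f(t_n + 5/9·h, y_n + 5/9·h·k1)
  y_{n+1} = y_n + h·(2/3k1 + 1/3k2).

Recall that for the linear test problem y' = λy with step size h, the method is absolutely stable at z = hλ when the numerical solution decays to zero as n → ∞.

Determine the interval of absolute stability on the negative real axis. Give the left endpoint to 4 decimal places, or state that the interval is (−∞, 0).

z∈(-5.4000,0).

Set f=λy, z=hλ:
  k1=λy_n ⇒ h·k1=z·y_n;  k2=λ(1+5/9z)y_n ⇒ h·k2=z(1+5/9z)y_n
  y_{n+1}/y_n = 1 + 2/3z + 1/3z(1+5/9z) = 1 + z + 5/27z²
  Hence R(z) = 1 + z + 5/27z².

Solve |R(x)|<1 on ℝ⁻.
x=-1.63: |R|=0.1380
R=1: x+5/27x²=0 ⇒ x=−27/5=-5.4000; min R=1−1/(4·5/27)=-0.3500>−1
Confirm numerically:
  x=-4.469: |R|=0.22951 <1
  x=-4.315: |R|=0.13300 <1
  x=-3.868: |R|=0.09737 <1
  x=-3.301: |R|=0.28311 <1
  x=-5.956: |R|=1.61325 >1
  x=-5.531: |R|=1.13418 >1
  x=-5.521: |R|=1.12371 >1
So |R|<1 on (-5.4000, 0).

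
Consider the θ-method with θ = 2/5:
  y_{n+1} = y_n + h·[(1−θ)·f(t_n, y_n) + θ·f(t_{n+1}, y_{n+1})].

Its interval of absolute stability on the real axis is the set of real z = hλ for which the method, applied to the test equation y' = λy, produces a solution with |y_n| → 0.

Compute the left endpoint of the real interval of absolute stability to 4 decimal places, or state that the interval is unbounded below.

On y'=λy, z=hλ:
  y_{n+1} = y_n + z·[3/5·y_n + 2/5·y_{n+1}] ⇒ (1 − 2/5z)y_{n+1} = (1 + 3/5z)y_n
  Hence R(z) = (1 + 3/5z)/(1 − 2/5z).

Boundary: |R(x)|=1, x<0.
x=-0.61: |R|=0.5096
R=−1: 1+3/5x = −1+2/5x ⇒ -1/5x=2 ⇒ x=2/(-1/5)=-10.0000
Confirm numerically:
  x=-9.249: |R|=0.96804 <1
  x=-8.198: |R|=0.91578 <1
  x=-8.048: |R|=0.90747 <1
  x=-10.375: |R|=1.01456 >1
  x=-10.162: |R|=1.00640 >1
Stable set (-10.0000, 0).

left endpoint -10.0000.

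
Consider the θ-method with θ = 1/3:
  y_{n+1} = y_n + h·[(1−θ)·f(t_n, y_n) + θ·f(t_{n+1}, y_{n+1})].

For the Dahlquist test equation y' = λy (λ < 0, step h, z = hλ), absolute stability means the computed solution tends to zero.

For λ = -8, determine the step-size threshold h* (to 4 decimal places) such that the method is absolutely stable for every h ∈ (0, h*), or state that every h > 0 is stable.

(-6.0000,0); λ=-8 ⇒ h* = (6)/8 = 0.7500.

Set f=λy, z=hλ:
  y_{n+1} = y_n + z·[2/3·y_n + 1/3·y_{n+1}] ⇒ (1 − 1/3z)y_{n+1} = (1 + 2/3z)y_n
  Hence R(z) = (1 + 2/3z)/(1 − 1/3z).

Boundary: |R(x)|=1, x<0.
x=-1.66: |R|=0.0687
R=−1: 1+2/3x = −1+1/3x ⇒ -1/3x=2 ⇒ x=2/(-1/3)=-6.0000
Confirm numerically:
  x=-5.848: |R|=0.98282 <1
  x=-3.046: |R|=0.51141 <1
  x=-2.562: |R|=0.38188 <1
  x=-6.522: |R|=1.05482 >1
  x=-6.070: |R|=1.00772 >1
Stable set (-6.0000, 0).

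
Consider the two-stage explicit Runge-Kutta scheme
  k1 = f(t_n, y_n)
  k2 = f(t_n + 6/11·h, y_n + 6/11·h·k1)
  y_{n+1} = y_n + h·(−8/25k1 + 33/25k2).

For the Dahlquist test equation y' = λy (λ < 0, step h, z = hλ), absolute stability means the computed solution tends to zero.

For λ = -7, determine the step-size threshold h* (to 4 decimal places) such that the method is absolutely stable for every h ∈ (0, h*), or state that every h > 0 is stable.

Set f=λy, z=hλ:
  k1=λy_n ⇒ h·k1=z·y_n;  k2=λ(1+6/11z)y_n ⇒ h·k2=z(1+6/11z)y_n
  y_{n+1}/y_n = 1 − 8/25z + 33/25z(1+6/11z) = 1 + z + 18/25z²
  Hence R(z) = 1 + z + 18/25z².

Solve |R(x)|<1 on ℝ⁻.
x=-1.5: |R|=1.1200
R=1: x+18/25x²=0 ⇒ x=−25/18=-1.3889; min R=1−1/(4·18/25)=0.6528>−1
Confirm numerically:
  x=-1.064: |R|=0.75111 <1
  x=-0.880: |R|=0.67757 <1
  x=-0.654: |R|=0.65396 <1
  x=-1.804: |R|=1.53918 >1
  x=-1.508: |R|=1.12933 >1
  x=-1.447: |R|=1.06054 >1
Stable set (-1.3889, 0).

(-1.3889,0); λ=-7 ⇒ h* = (25/18)/7 = 0.1984.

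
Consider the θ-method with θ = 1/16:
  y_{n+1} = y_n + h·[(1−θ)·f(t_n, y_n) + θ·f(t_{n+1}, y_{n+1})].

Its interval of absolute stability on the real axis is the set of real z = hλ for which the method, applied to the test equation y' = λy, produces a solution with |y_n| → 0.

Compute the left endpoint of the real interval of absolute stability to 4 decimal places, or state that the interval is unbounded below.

Test eqn y'=λy, z=hλ:
  y_{n+1} = y_n + z·[15/16·y_n + 1/16·y_{n+1}] ⇒ (1 − 1/16z)y_{n+1} = (1 + 15/16z)y_n
  R(z) = (1 + 15/16z)/(1 − 1/16z).

Solve |R(x)|<1 on ℝ⁻.
x=-0.3: |R|=0.7055
R=−1: 1+15/16x = −1+1/16x ⇒ -7/8x=2 ⇒ x=2/(-7/8)=-2.2857
Confirm numerically:
  x=-1.836: |R|=0.64701 <1
  x=-1.724: |R|=0.55631 <1
  x=-1.359: |R|=0.25261 <1
  x=-2.716: |R|=1.32186 >1
  x=-2.500: |R|=1.16216 >1
Stable set (-2.2857, 0).

z* = -2.2857.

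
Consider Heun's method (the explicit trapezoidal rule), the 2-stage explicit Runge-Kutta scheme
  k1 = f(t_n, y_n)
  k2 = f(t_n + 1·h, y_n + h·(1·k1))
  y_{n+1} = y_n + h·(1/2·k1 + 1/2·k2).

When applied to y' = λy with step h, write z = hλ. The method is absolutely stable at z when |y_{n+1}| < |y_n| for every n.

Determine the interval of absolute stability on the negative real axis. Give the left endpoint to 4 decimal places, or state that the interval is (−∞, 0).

With y'=λy (z=hλ):
  order 2, 2-stage ⇒ R(z)=1+z+z^2/2
  (e.g. R(-0.91)=0.50405, |R|=0.50405)

Solve |R(x)|<1 on ℝ⁻.
x=-0.91: |R|=0.5041
|R(-1.91)|=0.9140 |R(-0.61)|=0.5760 |R(-0.56)|=0.5968
Bisect:
  x_lo=-2.7255 |R|=1.9887  x_hi=-0.1920 |R|=0.8265
  mid=-1.45874 |R|=0.60522 →hi
  mid=-2.09211 |R|=1.09636 →lo
  mid=-1.77542 |R|=0.80064 →hi
  mid=-1.93377 |R|=0.93596 →hi
  mid=-2.01294 |R|=1.01303 →lo
  mid=-1.97336 |R|=0.97371 →hi
  mid=-1.99315 |R|=0.99317 →hi
  mid=-2.00305 |R|=1.00305 →lo
  mid=-1.99810 |R|=0.99810 →hi
  mid=-2.00057 |R|=1.00057 →lo
  ...
  [-2.00011,-1.99995] ⇒ x*=-2.0000
Stable set (-2.0000, 0).

(-2.0000, 0).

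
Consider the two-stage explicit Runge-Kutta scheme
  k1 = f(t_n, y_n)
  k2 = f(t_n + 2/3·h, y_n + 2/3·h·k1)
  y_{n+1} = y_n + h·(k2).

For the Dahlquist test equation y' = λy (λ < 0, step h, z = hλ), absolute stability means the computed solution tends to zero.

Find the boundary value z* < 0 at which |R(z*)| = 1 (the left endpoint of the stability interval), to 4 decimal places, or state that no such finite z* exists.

With y'=λy (z=hλ):
  k1=λy_n ⇒ h·k1=z·y_n;  k2=λ(1+2/3z)y_n ⇒ h·k2=z(1+2/3z)y_n
  y_{n+1}/y_n = 1 + z(1+2/3z) = 1 + z + 2/3z²
  R(z) = 1 + z + 2/3z².

Solve |R(x)|<1 on ℝ⁻.
x=-0.59: |R|=0.6421
R=1: x+2/3x²=0 ⇒ x=−3/2=-1.5000; min R=1−1/(4·2/3)=0.6250>−1
Confirm numerically:
  x=-1.223: |R|=0.77415 <1
  x=-1.115: |R|=0.71382 <1
  x=-0.990: |R|=0.66340 <1
  x=-0.659: |R|=0.63052 <1
  x=-2.092: |R|=1.82564 >1
  x=-2.086: |R|=1.81493 >1
  x=-1.971: |R|=1.61889 >1
Stable set (-1.5000, 0).

left endpoint -1.5000.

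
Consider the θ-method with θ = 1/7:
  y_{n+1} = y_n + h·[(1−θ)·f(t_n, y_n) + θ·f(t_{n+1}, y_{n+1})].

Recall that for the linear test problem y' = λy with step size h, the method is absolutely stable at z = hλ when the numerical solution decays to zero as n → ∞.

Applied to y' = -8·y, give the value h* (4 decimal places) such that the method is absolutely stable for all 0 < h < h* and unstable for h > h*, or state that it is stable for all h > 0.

(-2.8000,0); λ=-8 ⇒ h* = (14/5)/8 = 0.3500.

On y'=λy, z=hλ:
  y_{n+1} = y_n + z·[6/7·y_n + 1/7·y_{n+1}] ⇒ (1 − 1/7z)y_{n+1} = (1 + 6/7z)y_n
  R(z) = (1 + 6/7z)/(1 − 1/7z).

Find x<0 with |R(x)|<1.
x=-1.13: |R|=0.0271
R=−1: 1+6/7x = −1+1/7x ⇒ -5/7x=2 ⇒ x=2/(-5/7)=-2.8000
Confirm numerically:
  x=-2.262: |R|=0.70957 <1
  x=-1.731: |R|=0.38781 <1
  x=-1.430: |R|=0.18743 <1
  x=-3.340: |R|=1.26112 >1
  x=-3.283: |R|=1.23485 >1
  x=-3.252: |R|=1.22044 >1
Stable set (-2.8000, 0).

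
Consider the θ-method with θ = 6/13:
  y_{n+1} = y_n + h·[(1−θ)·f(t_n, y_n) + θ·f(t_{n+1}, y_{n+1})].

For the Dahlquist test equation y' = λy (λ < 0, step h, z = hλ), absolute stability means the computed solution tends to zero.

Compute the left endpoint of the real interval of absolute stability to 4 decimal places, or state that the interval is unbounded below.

z* = -26.0000.

With y'=λy (z=hλ):
  y_{n+1} = y_n + z·[7/13·y_n + 6/13·y_{n+1}] ⇒ (1 − 6/13z)y_{n+1} = (1 + 7/13z)y_n
  Hence R(z) = (1 + 7/13z)/(1 − 6/13z).

Solve |R(x)|<1 on ℝ⁻.
x=-0.46: |R|=0.6206
R=−1: 1+7/13x = −1+6/13x ⇒ -1/13x=2 ⇒ x=2/(-1/13)=-26.0000
Confirm numerically:
  x=-20.554: |R|=0.96005 <1
  x=-14.333: |R|=0.88215 <1
  x=-14.275: |R|=0.88115 <1
  x=-14.072: |R|=0.87758 <1
  x=-26.461: |R|=1.00268 >1
  x=-26.416: |R|=1.00243 >1
Stable set (-26.0000, 0).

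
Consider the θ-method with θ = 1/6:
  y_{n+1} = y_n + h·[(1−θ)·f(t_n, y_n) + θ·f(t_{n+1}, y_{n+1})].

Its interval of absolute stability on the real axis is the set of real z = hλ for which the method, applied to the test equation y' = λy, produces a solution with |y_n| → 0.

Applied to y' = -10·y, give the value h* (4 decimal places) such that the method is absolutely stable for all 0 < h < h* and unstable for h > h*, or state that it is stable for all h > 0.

(-3.0000,0); λ=-10 ⇒ h* = (3)/10 = 0.3000.

With y'=λy (z=hλ):
  y_{n+1} = y_n + z·[5/6·y_n + 1/6·y_{n+1}] ⇒ (1 − 1/6z)y_{n+1} = (1 + 5/6z)y_n
  ⇒ R(z) = (1 + 5/6z)/(1 − 1/6z).

Solve |R(x)|<1 on ℝ⁻.
x=-0.78: |R|=0.3097
R=−1: 1+5/6x = −1+1/6x ⇒ -2/3x=2 ⇒ x=2/(-2/3)=-3.0000
Confirm numerically:
  x=-1.544: |R|=0.22800 <1
  x=-1.454: |R|=0.17038 <1
  x=-1.443: |R|=0.16324 <1
  x=-1.414: |R|=0.14432 <1
  x=-3.514: |R|=1.21610 >1
  x=-3.232: |R|=1.10052 >1
  x=-3.077: |R|=1.03393 >1
So |R|<1 on (-3.0000, 0).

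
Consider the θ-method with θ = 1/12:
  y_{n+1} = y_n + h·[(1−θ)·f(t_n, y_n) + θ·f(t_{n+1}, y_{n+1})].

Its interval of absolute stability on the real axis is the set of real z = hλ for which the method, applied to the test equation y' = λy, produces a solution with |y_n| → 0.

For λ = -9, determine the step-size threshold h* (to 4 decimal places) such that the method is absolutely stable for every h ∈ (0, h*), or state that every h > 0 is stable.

With y'=λy (z=hλ):
  y_{n+1} = y_n + z·[11/12·y_n + 1/12·y_{n+1}] ⇒ (1 − 1/12z)y_{n+1} = (1 + 11/12z)y_n
  ⇒ R(z) = (1 + 11/12z)/(1 − 1/12z).

Find x<0 with |R(x)|<1.
x=-0.42: |R|=0.5942
R=−1: 1+11/12x = −1+1/12x ⇒ -5/6x=2 ⇒ x=2/(-5/6)=-2.4000
Confirm numerically:
  x=-2.047: |R|=0.74870 <1
  x=-2.019: |R|=0.72823 <1
  x=-1.388: |R|=0.24410 <1
  x=-1.216: |R|=0.10412 <1
  x=-2.935: |R|=1.35822 >1
  x=-2.829: |R|=1.28930 >1
Interval (-2.4000, 0).

(-2.4000,0); λ=-9 ⇒ h* = (12/5)/9 = 0.2667.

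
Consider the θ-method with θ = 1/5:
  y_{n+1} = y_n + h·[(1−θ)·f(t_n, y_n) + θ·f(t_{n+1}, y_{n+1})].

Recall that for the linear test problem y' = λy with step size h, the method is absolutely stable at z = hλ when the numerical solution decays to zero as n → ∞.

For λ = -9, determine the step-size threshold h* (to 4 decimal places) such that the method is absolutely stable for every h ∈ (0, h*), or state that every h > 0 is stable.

Test eqn y'=λy, z=hλ:
  y_{n+1} = y_n + z·[4/5·y_n + 1/5·y_{n+1}] ⇒ (1 − 1/5z)y_{n+1} = (1 + 4/5z)y_n
  Hence R(z) = (1 + 4/5z)/(1 − 1/5z).

Solve |R(x)|<1 on ℝ⁻.
x=-0.85: |R|=0.2735
R=−1: 1+4/5x = −1+1/5x ⇒ -3/5x=2 ⇒ x=2/(-3/5)=-3.3333
Confirm numerically:
  x=-3.273: |R|=0.97812 <1
  x=-2.755: |R|=0.77627 <1
  x=-2.007: |R|=0.43214 <1
  x=-3.415: |R|=1.02911 >1
  x=-3.394: |R|=1.02168 >1
  x=-3.377: |R|=1.01564 >1
Stable set (-3.3333, 0).

(-3.3333,0); λ=-9 ⇒ h* = (10/3)/9 = 0.3704.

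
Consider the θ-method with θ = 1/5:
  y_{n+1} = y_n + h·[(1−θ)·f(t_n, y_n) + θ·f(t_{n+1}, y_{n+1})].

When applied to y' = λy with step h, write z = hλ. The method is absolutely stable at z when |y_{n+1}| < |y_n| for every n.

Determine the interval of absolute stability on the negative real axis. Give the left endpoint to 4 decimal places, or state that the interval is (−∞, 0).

(-3.3333, 0).

On y'=λy, z=hλ:
  y_{n+1} = y_n + z·[4/5·y_n + 1/5·y_{n+1}] ⇒ (1 − 1/5z)y_{n+1} = (1 + 4/5z)y_n
  ⇒ R(z) = (1 + 4/5z)/(1 − 1/5z).

Find x<0 with |R(x)|<1.
x=-1.07: |R|=0.1186
R=−1: 1+4/5x = −1+1/5x ⇒ -3/5x=2 ⇒ x=2/(-3/5)=-3.3333
Confirm numerically:
  x=-3.265: |R|=0.97520 <1
  x=-2.205: |R|=0.53019 <1
  x=-1.348: |R|=0.06175 <1
  x=-3.707: |R|=1.12875 >1
  x=-3.660: |R|=1.11316 >1
  x=-3.584: |R|=1.08760 >1
So |R|<1 on (-3.3333, 0).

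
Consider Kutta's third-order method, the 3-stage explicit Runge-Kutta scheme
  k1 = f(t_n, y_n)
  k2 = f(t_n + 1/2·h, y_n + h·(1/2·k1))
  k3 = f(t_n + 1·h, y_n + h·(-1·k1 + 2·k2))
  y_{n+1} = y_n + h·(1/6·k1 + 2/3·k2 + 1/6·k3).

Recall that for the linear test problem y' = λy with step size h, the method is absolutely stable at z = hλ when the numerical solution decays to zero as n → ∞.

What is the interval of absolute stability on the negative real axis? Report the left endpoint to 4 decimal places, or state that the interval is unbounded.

(-2.5127, 0).

On y'=λy, z=hλ:
  order 3, 3-stage ⇒ R(z)=1+z+z^2/2+z^3/6
  (e.g. R(-1.59)=0.00410, |R|=0.00410)

Find x<0 with |R(x)|<1.
x=-1.59: |R|=0.0041
|R(-2.61)|=1.1672 |R(-2.27)|=0.6431 |R(-1.59)|=0.0041
Bisect:
  x_lo=-2.8493 |R|=1.6454  x_hi=-0.2274 |R|=0.7965
  mid=-1.53837 |R|=0.03814 →hi
  mid=-2.19385 |R|=0.54719 →hi
  mid=-2.52159 |R|=1.01460 →lo
  mid=-2.35772 |R|=0.76266 →hi
  mid=-2.43965 |R|=0.88380 →hi
  mid=-2.48062 |R|=0.94795 →hi
  mid=-2.50110 |R|=0.98096 →hi
  mid=-2.51134 |R|=0.99770 →hi
  mid=-2.51647 |R|=1.00613 →lo
  mid=-2.51390 |R|=1.00191 →lo
  ...
  [-2.51278,-2.51262] ⇒ x*=-2.5127
Stable set (-2.5127, 0).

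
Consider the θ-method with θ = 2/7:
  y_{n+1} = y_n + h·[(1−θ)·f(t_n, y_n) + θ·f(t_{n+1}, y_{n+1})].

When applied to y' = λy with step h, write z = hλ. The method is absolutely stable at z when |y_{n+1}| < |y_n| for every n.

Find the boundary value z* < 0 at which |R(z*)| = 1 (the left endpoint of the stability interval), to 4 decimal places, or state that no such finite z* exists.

z* = -4.6667.

On y'=λy, z=hλ:
  y_{n+1} = y_n + z·[5/7·y_n + 2/7·y_{n+1}] ⇒ (1 − 2/7z)y_{n+1} = (1 + 5/7z)y_n
  R(z) = (1 + 5/7z)/(1 − 2/7z).

Solve |R(x)|<1 on ℝ⁻.
x=-1.68: |R|=0.1351
R=−1: 1+5/7x = −1+2/7x ⇒ -3/7x=2 ⇒ x=2/(-3/7)=-4.6667
Confirm numerically:
  x=-4.551: |R|=0.97845 <1
  x=-3.030: |R|=0.62404 <1
  x=-2.163: |R|=0.33684 <1
  x=-4.995: |R|=1.05798 >1
  x=-4.969: |R|=1.05355 >1
  x=-4.764: |R|=1.01767 >1
Stable set (-4.6667, 0).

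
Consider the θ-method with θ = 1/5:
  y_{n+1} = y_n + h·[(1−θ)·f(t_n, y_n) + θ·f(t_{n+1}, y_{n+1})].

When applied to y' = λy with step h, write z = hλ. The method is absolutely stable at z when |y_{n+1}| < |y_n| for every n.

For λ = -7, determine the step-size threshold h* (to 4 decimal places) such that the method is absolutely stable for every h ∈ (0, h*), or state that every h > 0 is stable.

(-3.3333,0); λ=-7 ⇒ h* = (10/3)/7 = 0.4762.

Set f=λy, z=hλ:
  y_{n+1} = y_n + z·[4/5·y_n + 1/5·y_{n+1}] ⇒ (1 − 1/5z)y_{n+1} = (1 + 4/5z)y_n
  ⇒ R(z) = (1 + 4/5z)/(1 − 1/5z).

Find x<0 with |R(x)|<1.
x=-0.78: |R|=0.3253
R=−1: 1+4/5x = −1+1/5x ⇒ -3/5x=2 ⇒ x=2/(-3/5)=-3.3333
Confirm numerically:
  x=-1.930: |R|=0.39250 <1
  x=-1.528: |R|=0.17034 <1
  x=-1.420: |R|=0.10592 <1
  x=-1.371: |R|=0.07597 <1
  x=-3.728: |R|=1.13566 >1
  x=-3.703: |R|=1.12743 >1
  x=-3.482: |R|=1.05258 >1
Stable set (-3.3333, 0).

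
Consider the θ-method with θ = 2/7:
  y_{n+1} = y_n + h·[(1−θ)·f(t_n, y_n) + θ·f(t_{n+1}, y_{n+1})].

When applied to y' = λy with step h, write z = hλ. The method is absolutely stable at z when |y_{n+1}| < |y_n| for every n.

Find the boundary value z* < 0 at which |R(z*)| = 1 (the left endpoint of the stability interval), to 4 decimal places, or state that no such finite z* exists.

left endpoint -4.6667.

On y'=λy, z=hλ:
  y_{n+1} = y_n + z·[5/7·y_n + 2/7·y_{n+1}] ⇒ (1 − 2/7z)y_{n+1} = (1 + 5/7z)y_n
  R(z) = (1 + 5/7z)/(1 − 2/7z).

Boundary: |R(x)|=1, x<0.
x=-0.86: |R|=0.3096
R=−1: 1+5/7x = −1+2/7x ⇒ -3/7x=2 ⇒ x=2/(-3/7)=-4.6667
Confirm numerically:
  x=-4.440: |R|=0.95718 <1
  x=-2.756: |R|=0.54188 <1
  x=-2.550: |R|=0.47521 <1
  x=-2.187: |R|=0.34596 <1
  x=-5.234: |R|=1.09744 >1
  x=-5.060: |R|=1.06893 >1
Stable set (-4.6667, 0).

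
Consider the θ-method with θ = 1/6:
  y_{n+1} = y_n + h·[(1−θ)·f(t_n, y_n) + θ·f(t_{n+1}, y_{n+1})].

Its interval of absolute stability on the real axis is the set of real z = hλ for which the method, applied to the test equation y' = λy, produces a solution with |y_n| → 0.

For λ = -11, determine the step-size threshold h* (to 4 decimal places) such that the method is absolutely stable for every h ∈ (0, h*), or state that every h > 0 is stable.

With y'=λy (z=hλ):
  y_{n+1} = y_n + z·[5/6·y_n + 1/6·y_{n+1}] ⇒ (1 − 1/6z)y_{n+1} = (1 + 5/6z)y_n
  so R(z) = (1 + 5/6z)/(1 − 1/6z).

Find x<0 with |R(x)|<1.
x=-0.54: |R|=0.5046
R=−1: 1+5/6x = −1+1/6x ⇒ -2/3x=2 ⇒ x=2/(-2/3)=-3.0000
Confirm numerically:
  x=-2.458: |R|=0.74367 <1
  x=-2.277: |R|=0.65060 <1
  x=-1.874: |R|=0.42799 <1
  x=-3.498: |R|=1.20973 >1
  x=-3.429: |R|=1.18199 >1
  x=-3.131: |R|=1.05739 >1
Stable set (-3.0000, 0).

(-3.0000,0); λ=-11 ⇒ h* = (3)/11 = 0.2727.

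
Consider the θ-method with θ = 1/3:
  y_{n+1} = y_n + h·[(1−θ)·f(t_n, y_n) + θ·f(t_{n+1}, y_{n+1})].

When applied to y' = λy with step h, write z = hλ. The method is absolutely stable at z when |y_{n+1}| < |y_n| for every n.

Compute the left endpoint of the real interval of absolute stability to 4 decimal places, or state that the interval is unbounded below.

left endpoint -6.0000.

On y'=λy, z=hλ:
  y_{n+1} = y_n + z·[2/3·y_n + 1/3·y_{n+1}] ⇒ (1 − 1/3z)y_{n+1} = (1 + 2/3z)y_n
  Hence R(z) = (1 + 2/3z)/(1 − 1/3z).

Need |R(x)|<1, x<0.
x=-1.62: |R|=0.0519
R=−1: 1+2/3x = −1+1/3x ⇒ -1/3x=2 ⇒ x=2/(-1/3)=-6.0000
Confirm numerically:
  x=-4.119: |R|=0.73578 <1
  x=-2.657: |R|=0.40905 <1
  x=-2.478: |R|=0.35706 <1
  x=-6.584: |R|=1.06093 >1
  x=-6.297: |R|=1.03195 >1
  x=-6.082: |R|=1.00903 >1
Interval (-6.0000, 0).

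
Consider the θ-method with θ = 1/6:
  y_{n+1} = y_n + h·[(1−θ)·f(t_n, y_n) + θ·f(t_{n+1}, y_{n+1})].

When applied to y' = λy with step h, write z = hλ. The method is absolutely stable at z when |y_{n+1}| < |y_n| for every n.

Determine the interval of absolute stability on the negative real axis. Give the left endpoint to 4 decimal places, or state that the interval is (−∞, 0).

With y'=λy (z=hλ):
  y_{n+1} = y_n + z·[5/6·y_n + 1/6·y_{n+1}] ⇒ (1 − 1/6z)y_{n+1} = (1 + 5/6z)y_n
  Hence R(z) = (1 + 5/6z)/(1 − 1/6z).

Boundary: |R(x)|=1, x<0.
x=-0.78: |R|=0.3097
R=−1: 1+5/6x = −1+1/6x ⇒ -2/3x=2 ⇒ x=2/(-2/3)=-3.0000
Confirm numerically:
  x=-2.316: |R|=0.67100 <1
  x=-2.173: |R|=0.59525 <1
  x=-2.038: |R|=0.52127 <1
  x=-1.695: |R|=0.32164 <1
  x=-3.344: |R|=1.14726 >1
  x=-3.309: |R|=1.13277 >1
Stable set (-3.0000, 0).

(-3.0000, 0).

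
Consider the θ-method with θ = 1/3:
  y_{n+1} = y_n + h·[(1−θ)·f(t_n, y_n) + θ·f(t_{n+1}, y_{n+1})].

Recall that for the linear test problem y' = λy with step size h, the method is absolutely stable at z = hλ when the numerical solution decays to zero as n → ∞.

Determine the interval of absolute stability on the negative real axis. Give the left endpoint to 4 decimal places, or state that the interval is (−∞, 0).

On y'=λy, z=hλ:
  y_{n+1} = y_n + z·[2/3·y_n + 1/3·y_{n+1}] ⇒ (1 − 1/3z)y_{n+1} = (1 + 2/3z)y_n
  ⇒ R(z) = (1 + 2/3z)/(1 − 1/3z).

Boundary: |R(x)|=1, x<0.
x=-1.17: |R|=0.1583
R=−1: 1+2/3x = −1+1/3x ⇒ -1/3x=2 ⇒ x=2/(-1/3)=-6.0000
Confirm numerically:
  x=-5.834: |R|=0.98121 <1
  x=-5.087: |R|=0.88710 <1
  x=-3.686: |R|=0.65390 <1
  x=-2.642: |R|=0.40482 <1
  x=-6.578: |R|=1.06035 >1
  x=-6.187: |R|=1.02035 >1
So |R|<1 on (-6.0000, 0).

(-6.0000, 0).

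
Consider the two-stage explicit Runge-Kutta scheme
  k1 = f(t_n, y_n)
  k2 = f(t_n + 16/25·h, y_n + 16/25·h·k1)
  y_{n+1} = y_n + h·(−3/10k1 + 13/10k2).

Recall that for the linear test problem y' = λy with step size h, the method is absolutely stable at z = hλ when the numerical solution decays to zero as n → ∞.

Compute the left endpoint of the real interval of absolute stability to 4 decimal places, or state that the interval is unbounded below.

With y'=λy (z=hλ):
  k1=λy_n ⇒ h·k1=z·y_n;  k2=λ(1+16/25z)y_n ⇒ h·k2=z(1+16/25z)y_n
  y_{n+1}/y_n = 1 − 3/10z + 13/10z(1+16/25z) = 1 + z + 104/125z²
  so R(z) = 1 + z + 104/125z².

Solve |R(x)|<1 on ℝ⁻.
x=-1.31: |R|=1.1178
R=1: x+104/125x²=0 ⇒ x=−125/104=-1.2019; min R=1−1/(4·104/125)=0.6995>−1
Confirm numerically:
  x=-1.062: |R|=0.87637 <1
  x=-0.980: |R|=0.81905 <1
  x=-0.966: |R|=0.81039 <1
  x=-1.542: |R|=1.43630 >1
  x=-1.535: |R|=1.42538 >1
So |R|<1 on (-1.2019, 0).

z* = -1.2019.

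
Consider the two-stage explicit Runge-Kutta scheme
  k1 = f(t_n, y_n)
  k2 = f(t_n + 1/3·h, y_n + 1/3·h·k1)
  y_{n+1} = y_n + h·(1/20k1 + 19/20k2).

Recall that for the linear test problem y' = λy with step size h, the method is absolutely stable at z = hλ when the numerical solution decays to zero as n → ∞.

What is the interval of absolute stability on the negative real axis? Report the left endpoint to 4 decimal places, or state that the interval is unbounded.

With y'=λy (z=hλ):
  k1=λy_n ⇒ h·k1=z·y_n;  k2=λ(1+1/3z)y_n ⇒ h·k2=z(1+1/3z)y_n
  y_{n+1}/y_n = 1 + 1/20z + 19/20z(1+1/3z) = 1 + z + 19/60z²
  Hence R(z) = 1 + z + 19/60z².

Need |R(x)|<1, x<0.
x=-0.81: |R|=0.3978
R=1: x+19/60x²=0 ⇒ x=−60/19=-3.1579; min R=1−1/(4·19/60)=0.2105>−1
Confirm numerically:
  x=-2.996: |R|=0.84641 <1
  x=-2.382: |R|=0.41474 <1
  x=-2.076: |R|=0.28876 <1
  x=-1.708: |R|=0.21580 <1
  x=-3.563: |R|=1.45707 >1
  x=-3.532: |R|=1.41842 >1
  x=-3.377: |R|=1.23431 >1
Stable set (-3.1579, 0).

z∈(-3.1579,0).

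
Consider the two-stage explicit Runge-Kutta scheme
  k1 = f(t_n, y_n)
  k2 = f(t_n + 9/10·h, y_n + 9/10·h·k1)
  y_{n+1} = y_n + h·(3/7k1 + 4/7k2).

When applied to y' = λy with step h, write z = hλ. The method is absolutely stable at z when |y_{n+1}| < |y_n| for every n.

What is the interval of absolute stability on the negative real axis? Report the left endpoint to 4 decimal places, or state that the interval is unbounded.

(-1.9444, 0).

On y'=λy, z=hλ:
  k1=λy_n ⇒ h·k1=z·y_n;  k2=λ(1+9/10z)y_n ⇒ h·k2=z(1+9/10z)y_n
  y_{n+1}/y_n = 1 + 3/7z + 4/7z(1+9/10z) = 1 + z + 18/35z²
  ⇒ R(z) = 1 + z + 18/35z².

Find x<0 with |R(x)|<1.
x=-0.37: |R|=0.7004
R=1: x+18/35x²=0 ⇒ x=−35/18=-1.9444; min R=1−1/(4·18/35)=0.5139>−1
Confirm numerically:
  x=-1.902: |R|=0.95848 <1
  x=-1.103: |R|=0.52268 <1
  x=-1.071: |R|=0.51891 <1
  x=-2.332: |R|=1.46480 >1
  x=-2.102: |R|=1.17032 >1
  x=-1.964: |R|=1.01975 >1
Interval (-1.9444, 0).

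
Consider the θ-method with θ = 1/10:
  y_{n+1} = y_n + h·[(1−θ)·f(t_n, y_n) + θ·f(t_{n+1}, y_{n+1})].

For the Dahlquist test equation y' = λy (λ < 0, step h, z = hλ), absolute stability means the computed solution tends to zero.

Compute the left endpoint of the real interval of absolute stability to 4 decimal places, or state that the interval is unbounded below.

left endpoint -2.5000.

With y'=λy (z=hλ):
  y_{n+1} = y_n + z·[9/10·y_n + 1/10·y_{n+1}] ⇒ (1 − 1/10z)y_{n+1} = (1 + 9/10z)y_n
  Hence R(z) = (1 + 9/10z)/(1 − 1/10z).

Boundary: |R(x)|=1, x<0.
x=-1.05: |R|=0.0498
R=−1: 1+9/10x = −1+1/10x ⇒ -4/5x=2 ⇒ x=2/(-4/5)=-2.5000
Confirm numerically:
  x=-2.119: |R|=0.74849 <1
  x=-1.073: |R|=0.03098 <1
  x=-1.051: |R|=0.04895 <1
  x=-2.685: |R|=1.11667 >1
  x=-2.620: |R|=1.07607 >1
Interval (-2.5000, 0).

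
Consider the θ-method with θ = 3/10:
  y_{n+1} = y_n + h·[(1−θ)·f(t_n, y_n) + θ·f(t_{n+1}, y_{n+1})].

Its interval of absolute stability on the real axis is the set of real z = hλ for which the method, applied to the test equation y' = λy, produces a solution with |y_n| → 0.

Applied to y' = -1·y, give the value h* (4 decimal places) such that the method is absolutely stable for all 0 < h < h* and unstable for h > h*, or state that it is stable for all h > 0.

Test eqn y'=λy, z=hλ:
  y_{n+1} = y_n + z·[7/10·y_n + 3/10·y_{n+1}] ⇒ (1 − 3/10z)y_{n+1} = (1 + 7/10z)y_n
  R(z) = (1 + 7/10z)/(1 − 3/10z).

Boundary: |R(x)|=1, x<0.
x=-0.68: |R|=0.4352
R=−1: 1+7/10x = −1+3/10x ⇒ -2/5x=2 ⇒ x=2/(-2/5)=-5.0000
Confirm numerically:
  x=-4.732: |R|=0.95570 <1
  x=-4.226: |R|=0.86348 <1
  x=-2.625: |R|=0.46853 <1
  x=-2.307: |R|=0.36339 <1
  x=-5.417: |R|=1.06354 >1
  x=-5.408: |R|=1.06223 >1
  x=-5.296: |R|=1.04574 >1
So |R|<1 on (-5.0000, 0).

(-5.0000,0); λ=-1 ⇒ h* = (5)/1 = 5.0000.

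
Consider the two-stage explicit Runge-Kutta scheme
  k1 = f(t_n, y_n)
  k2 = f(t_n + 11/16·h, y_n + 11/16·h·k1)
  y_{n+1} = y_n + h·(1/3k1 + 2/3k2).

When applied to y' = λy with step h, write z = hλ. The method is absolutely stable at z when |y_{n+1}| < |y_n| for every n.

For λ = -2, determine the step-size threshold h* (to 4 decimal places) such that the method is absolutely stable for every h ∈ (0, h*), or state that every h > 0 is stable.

(-2.1818,0); λ=-2 ⇒ h* = (24/11)/2 = 1.0909.

Set f=λy, z=hλ:
  k1=λy_n ⇒ h·k1=z·y_n;  k2=λ(1+11/16z)y_n ⇒ h·k2=z(1+11/16z)y_n
  y_{n+1}/y_n = 1 + 1/3z + 2/3z(1+11/16z) = 1 + z + 11/24z²
  so R(z) = 1 + z + 11/24z².

Boundary: |R(x)|=1, x<0.
x=-1.7: |R|=0.6246
R=1: x+11/24x²=0 ⇒ x=−24/11=-2.1818; min R=1−1/(4·11/24)=0.4545>−1
Confirm numerically:
  x=-1.469: |R|=0.52007 <1
  x=-1.330: |R|=0.48075 <1
  x=-1.236: |R|=0.46419 <1
  x=-1.115: |R|=0.45481 <1
  x=-2.536: |R|=1.41168 >1
  x=-2.319: |R|=1.14581 >1
Interval (-2.1818, 0).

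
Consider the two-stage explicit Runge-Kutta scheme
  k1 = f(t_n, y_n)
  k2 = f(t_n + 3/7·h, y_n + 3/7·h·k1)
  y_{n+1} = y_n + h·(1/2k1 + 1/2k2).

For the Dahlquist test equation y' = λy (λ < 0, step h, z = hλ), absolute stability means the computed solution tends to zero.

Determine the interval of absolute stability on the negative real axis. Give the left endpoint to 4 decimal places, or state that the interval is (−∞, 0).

(-4.6667, 0).

On y'=λy, z=hλ:
  k1=λy_n ⇒ h·k1=z·y_n;  k2=λ(1+3/7z)y_n ⇒ h·k2=z(1+3/7z)y_n
  y_{n+1}/y_n = 1 + 1/2z + 1/2z(1+3/7z) = 1 + z + 3/14z²
  so R(z) = 1 + z + 3/14z².

Need |R(x)|<1, x<0.
x=-1.25: |R|=0.0848
R=1: x+3/14x²=0 ⇒ x=−14/3=-4.6667; min R=1−1/(4·3/14)=-0.1667>−1
Confirm numerically:
  x=-4.164: |R|=0.55148 <1
  x=-3.469: |R|=0.10971 <1
  x=-2.510: |R|=0.15998 <1
  x=-5.097: |R|=1.47002 >1
  x=-5.026: |R|=1.38700 >1
  x=-4.693: |R|=1.02648 >1
Stable set (-4.6667, 0).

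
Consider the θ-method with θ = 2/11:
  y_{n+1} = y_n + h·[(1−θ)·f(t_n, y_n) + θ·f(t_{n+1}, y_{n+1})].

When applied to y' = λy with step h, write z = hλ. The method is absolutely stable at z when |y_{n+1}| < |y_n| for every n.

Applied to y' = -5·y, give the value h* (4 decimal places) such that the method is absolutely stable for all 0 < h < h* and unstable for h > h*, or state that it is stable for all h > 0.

With y'=λy (z=hλ):
  y_{n+1} = y_n + z·[9/11·y_n + 2/11·y_{n+1}] ⇒ (1 − 2/11z)y_{n+1} = (1 + 9/11z)y_n
  Hence R(z) = (1 + 9/11z)/(1 − 2/11z).

Solve |R(x)|<1 on ℝ⁻.
x=-1.73: |R|=0.3160
R=−1: 1+9/11x = −1+2/11x ⇒ -7/11x=2 ⇒ x=2/(-7/11)=-3.1429
Confirm numerically:
  x=-2.933: |R|=0.91290 <1
  x=-2.781: |R|=0.84706 <1
  x=-2.747: |R|=0.83200 <1
  x=-1.928: |R|=0.42757 <1
  x=-3.285: |R|=1.05663 >1
  x=-3.223: |R|=1.03216 >1
So |R|<1 on (-3.1429, 0).

(-3.1429,0); λ=-5 ⇒ h* = (22/7)/5 = 0.6286.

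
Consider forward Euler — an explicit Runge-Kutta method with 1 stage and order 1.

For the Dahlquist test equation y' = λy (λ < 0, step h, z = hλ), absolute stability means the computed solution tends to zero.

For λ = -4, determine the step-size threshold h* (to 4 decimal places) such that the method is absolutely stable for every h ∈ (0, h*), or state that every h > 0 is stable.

Set f=λy, z=hλ:
  order 1, 1-stage ⇒ R(z)=1+z
  (e.g. R(-1.2)=-0.20000, |R|=0.20000)

Boundary: |R(x)|=1, x<0.
x=-1.2: |R|=0.2000
|R(-2.38)|=1.3800 |R(-2.28)|=1.2800 |R(-1.37)|=0.3700
Bisect:
  x_lo=-2.5659 |R|=1.5659  x_hi=-0.1137 |R|=0.8863
  mid=-1.33980 |R|=0.33980 →hi
  mid=-1.95284 |R|=0.95284 →hi
  mid=-2.25936 |R|=1.25936 →lo
  mid=-2.10610 |R|=1.10610 →lo
  mid=-2.02947 |R|=1.02947 →lo
  mid=-1.99116 |R|=0.99116 →hi
  mid=-2.01032 |R|=1.01032 →lo
  mid=-2.00074 |R|=1.00074 →lo
  mid=-1.99595 |R|=0.99595 →hi
  ...
  [-2.00014,-1.99999] ⇒ x*=-2.0000
Stable set (-2.0000, 0).

(-2.0000,0); λ=-4 ⇒ h* = 0.5000.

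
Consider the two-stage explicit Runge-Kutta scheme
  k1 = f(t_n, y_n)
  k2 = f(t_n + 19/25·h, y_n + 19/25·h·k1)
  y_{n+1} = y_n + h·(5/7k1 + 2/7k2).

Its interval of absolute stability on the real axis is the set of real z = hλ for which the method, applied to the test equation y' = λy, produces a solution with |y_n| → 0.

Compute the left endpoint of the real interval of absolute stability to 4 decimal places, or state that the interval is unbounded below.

z* = -4.6053.

Test eqn y'=λy, z=hλ:
  k1=λy_n ⇒ h·k1=z·y_n;  k2=λ(1+19/25z)y_n ⇒ h·k2=z(1+19/25z)y_n
  y_{n+1}/y_n = 1 + 5/7z + 2/7z(1+19/25z) = 1 + z + 38/175z²
  ⇒ R(z) = 1 + z + 38/175z².

Boundary: |R(x)|=1, x<0.
x=-1.64: |R|=0.0560
R=1: x+38/175x²=0 ⇒ x=−175/38=-4.6053; min R=1−1/(4·38/175)=-0.1513>−1
Confirm numerically:
  x=-3.286: |R|=0.05866 <1
  x=-2.992: |R|=0.04812 <1
  x=-2.960: |R|=0.05748 <1
  x=-1.883: |R|=0.11308 <1
  x=-5.172: |R|=1.63648 >1
  x=-4.807: |R|=1.21057 >1
Interval (-4.6053, 0).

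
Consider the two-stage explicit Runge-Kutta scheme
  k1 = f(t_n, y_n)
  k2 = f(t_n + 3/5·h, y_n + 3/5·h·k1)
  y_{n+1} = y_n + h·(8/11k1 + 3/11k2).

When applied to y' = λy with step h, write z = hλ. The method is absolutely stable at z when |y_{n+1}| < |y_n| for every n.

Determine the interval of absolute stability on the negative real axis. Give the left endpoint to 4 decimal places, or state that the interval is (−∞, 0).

(-6.1111, 0).

Test eqn y'=λy, z=hλ:
  k1=λy_n ⇒ h·k1=z·y_n;  k2=λ(1+3/5z)y_n ⇒ h·k2=z(1+3/5z)y_n
  y_{n+1}/y_n = 1 + 8/11z + 3/11z(1+3/5z) = 1 + z + 9/55z²
  R(z) = 1 + z + 9/55z².

Find x<0 with |R(x)|<1.
x=-1.27: |R|=0.0061
R=1: x+9/55x²=0 ⇒ x=−55/9=-6.1111; min R=1−1/(4·9/55)=-0.5278>−1
Confirm numerically:
  x=-5.689: |R|=0.60705 <1
  x=-5.587: |R|=0.52084 <1
  x=-5.488: |R|=0.44042 <1
  x=-4.658: |R|=0.10759 <1
  x=-6.700: |R|=1.64564 >1
  x=-6.670: |R|=1.61000 >1
Interval (-6.1111, 0).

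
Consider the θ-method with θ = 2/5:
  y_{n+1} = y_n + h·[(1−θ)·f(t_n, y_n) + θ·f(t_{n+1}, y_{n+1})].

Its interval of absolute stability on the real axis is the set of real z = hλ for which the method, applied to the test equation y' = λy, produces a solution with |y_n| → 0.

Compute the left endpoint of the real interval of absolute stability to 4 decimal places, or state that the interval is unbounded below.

z* = -10.0000.

Set f=λy, z=hλ:
  y_{n+1} = y_n + z·[3/5·y_n + 2/5·y_{n+1}] ⇒ (1 − 2/5z)y_{n+1} = (1 + 3/5z)y_n
  so R(z) = (1 + 3/5z)/(1 − 2/5z).

Boundary: |R(x)|=1, x<0.
x=-1.17: |R|=0.2030
R=−1: 1+3/5x = −1+2/5x ⇒ -1/5x=2 ⇒ x=2/(-1/5)=-10.0000
Confirm numerically:
  x=-8.789: |R|=0.94636 <1
  x=-4.495: |R|=0.60650 <1
  x=-4.020: |R|=0.54141 <1
  x=-10.412: |R|=1.01595 >1
  x=-10.308: |R|=1.01202 >1
  x=-10.213: |R|=1.00838 >1
Stable set (-10.0000, 0).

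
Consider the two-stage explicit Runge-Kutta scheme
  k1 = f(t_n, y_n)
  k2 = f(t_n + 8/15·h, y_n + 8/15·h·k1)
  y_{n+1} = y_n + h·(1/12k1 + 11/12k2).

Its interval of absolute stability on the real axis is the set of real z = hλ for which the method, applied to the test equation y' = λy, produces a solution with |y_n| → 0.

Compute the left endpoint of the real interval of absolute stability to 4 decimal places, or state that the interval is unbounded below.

left endpoint -2.0455.

Test eqn y'=λy, z=hλ:
  k1=λy_n ⇒ h·k1=z·y_n;  k2=λ(1+8/15z)y_n ⇒ h·k2=z(1+8/15z)y_n
  y_{n+1}/y_n = 1 + 1/12z + 11/12z(1+8/15z) = 1 + z + 22/45z²
  R(z) = 1 + z + 22/45z².

Solve |R(x)|<1 on ℝ⁻.
x=-1.68: |R|=0.6998
R=1: x+22/45x²=0 ⇒ x=−45/22=-2.0455; min R=1−1/(4·22/45)=0.4886>−1
Confirm numerically:
  x=-1.900: |R|=0.86489 <1
  x=-1.339: |R|=0.53754 <1
  x=-1.236: |R|=0.51087 <1
  x=-1.111: |R|=0.49245 <1
  x=-2.289: |R|=1.27254 >1
  x=-2.231: |R|=1.20238 >1
So |R|<1 on (-2.0455, 0).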